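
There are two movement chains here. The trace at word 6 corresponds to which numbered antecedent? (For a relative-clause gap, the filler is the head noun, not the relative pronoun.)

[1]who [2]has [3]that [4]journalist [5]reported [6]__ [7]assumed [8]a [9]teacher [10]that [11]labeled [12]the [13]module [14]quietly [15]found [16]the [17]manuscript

1

The marked gap is the subject of "assumed".
Its filler is the fronted wh-phrase "who", at word 1.
(The other dependency links word 9 to a gap after word 10.)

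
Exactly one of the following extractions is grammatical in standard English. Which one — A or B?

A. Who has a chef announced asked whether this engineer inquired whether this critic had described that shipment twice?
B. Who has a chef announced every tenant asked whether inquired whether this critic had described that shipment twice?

A

In B, the wh-phrase is extracted from inside a wh-island (introduced by "whether"), which blocks movement.
In A, the extraction path crosses only that-complement boundaries, which are transparent.
So A is grammatical.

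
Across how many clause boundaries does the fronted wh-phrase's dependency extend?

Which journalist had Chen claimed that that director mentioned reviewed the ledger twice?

"which journalist" is extracted from the subject of "reviewed".
Boundaries crossed, outermost first: [that], [Ø] — 2 in total.

2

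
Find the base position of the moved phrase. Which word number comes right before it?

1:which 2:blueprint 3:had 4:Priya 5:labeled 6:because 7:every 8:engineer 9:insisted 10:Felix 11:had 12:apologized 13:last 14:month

5

The displaced element is "which blueprint" (word 2).
It functions as the direct object of "labeled", so the gap sits immediately after word 5 ("labeled").
Base order: Priya had labeled which blueprint because every engineer insisted Felix had apologized last month.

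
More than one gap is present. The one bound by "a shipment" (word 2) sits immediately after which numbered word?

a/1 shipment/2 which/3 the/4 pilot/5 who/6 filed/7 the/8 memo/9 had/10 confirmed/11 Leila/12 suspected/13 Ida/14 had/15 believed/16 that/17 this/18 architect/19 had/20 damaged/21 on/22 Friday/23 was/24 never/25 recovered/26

21

The displaced element is "a shipment" (word 2).
It is linked across 3 clause boundaries (Ø → Ø → that).
It functions as the direct object of "damaged", so the gap sits immediately after word 21 ("damaged").
Base order: The pilot who filed the memo had confirmed Leila suspected Ida had believed that this architect had damaged a shipment on Friday.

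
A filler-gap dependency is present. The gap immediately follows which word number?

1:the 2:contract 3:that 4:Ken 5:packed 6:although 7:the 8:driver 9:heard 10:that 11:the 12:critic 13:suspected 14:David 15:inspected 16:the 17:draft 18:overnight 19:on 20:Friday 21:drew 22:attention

5

The displaced element is "the contract" (word 2).
It functions as the direct object of "packed", so the gap sits immediately after word 5 ("packed").
Base order: Ken packed the contract although the driver heard that the critic suspected David inspected the draft overnight on Friday.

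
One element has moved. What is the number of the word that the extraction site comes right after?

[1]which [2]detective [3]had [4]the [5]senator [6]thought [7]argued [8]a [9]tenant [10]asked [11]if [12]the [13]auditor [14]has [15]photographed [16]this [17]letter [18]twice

6

The displaced element is "which detective" (word 2).
It is linked across 1 clause boundary (Ø).
It functions as the subject of "argued", so the gap sits immediately after word 6 ("thought").
Base order: The senator had thought that which detective argued a tenant asked if the auditor has photographed this letter twice.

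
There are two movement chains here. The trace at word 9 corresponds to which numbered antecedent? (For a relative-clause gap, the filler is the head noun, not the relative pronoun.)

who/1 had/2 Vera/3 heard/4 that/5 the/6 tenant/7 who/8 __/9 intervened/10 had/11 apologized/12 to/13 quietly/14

The marked gap is inside the relative clause, the subject of "intervened".
Its filler is the head noun "tenant" (via "who"), at word 7.
(The other dependency links word 1 to a gap after word 13.)

7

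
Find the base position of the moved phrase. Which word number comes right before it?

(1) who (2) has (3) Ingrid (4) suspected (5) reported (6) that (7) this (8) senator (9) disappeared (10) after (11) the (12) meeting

The displaced element is "who" (word 1).
It is linked across 1 clause boundary (Ø).
It functions as the subject of "reported", so the gap sits immediately after word 4 ("suspected").
Base order: Ingrid has suspected who reported that this senator disappeared after the meeting.

4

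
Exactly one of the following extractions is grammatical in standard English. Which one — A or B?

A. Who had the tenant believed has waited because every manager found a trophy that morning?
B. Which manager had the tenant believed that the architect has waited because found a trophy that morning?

In B, the wh-phrase is extracted from inside an adjunct island (introduced by "because"), which blocks movement.
In A, the extraction path crosses only that-complement boundaries, which are transparent.
So A is grammatical.

A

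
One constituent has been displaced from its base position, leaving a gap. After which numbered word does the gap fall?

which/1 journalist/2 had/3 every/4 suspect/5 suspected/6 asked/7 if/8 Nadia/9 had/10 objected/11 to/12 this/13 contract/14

The displaced element is "which journalist" (word 2).
It is linked across 1 clause boundary (Ø).
It functions as the subject of "asked", so the gap sits immediately after word 6 ("suspected").
Base order: Every suspect had suspected that which journalist asked if Nadia had objected to this contract.

6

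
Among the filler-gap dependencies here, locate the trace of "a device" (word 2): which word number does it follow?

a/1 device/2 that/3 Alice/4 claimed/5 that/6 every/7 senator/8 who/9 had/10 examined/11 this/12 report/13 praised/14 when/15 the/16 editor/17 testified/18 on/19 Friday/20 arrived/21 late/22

The displaced element is "a device" (word 2).
It is linked across 1 clause boundary (that).
It functions as the direct object of "praised", so the gap sits immediately after word 14 ("praised").
Base order: Alice claimed that every senator who had examined this report praised a device when the editor testified on Friday.

14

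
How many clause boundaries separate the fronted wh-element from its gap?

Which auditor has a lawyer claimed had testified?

"which auditor" is extracted from the subject of "testified".
Boundaries crossed, outermost first: [Ø] — 1 in total.

1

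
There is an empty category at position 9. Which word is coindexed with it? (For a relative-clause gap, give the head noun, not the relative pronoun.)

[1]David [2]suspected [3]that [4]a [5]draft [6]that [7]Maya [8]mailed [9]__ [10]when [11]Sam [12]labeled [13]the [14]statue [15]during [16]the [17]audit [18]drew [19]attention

The gap at 9 is the object of "mailed", inside a relative clause.
The relative pronoun is "that" (word 6); it is bound by the head noun immediately before it.
Its filler is the head noun "draft", at word 5.

5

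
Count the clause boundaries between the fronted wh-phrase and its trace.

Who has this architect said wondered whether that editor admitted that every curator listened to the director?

"who" is extracted from the subject of "wondered".
Boundaries crossed, outermost first: [Ø] — 1 in total.

1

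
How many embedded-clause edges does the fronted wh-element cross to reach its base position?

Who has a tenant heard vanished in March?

"who" is extracted from the subject of "vanished".
Boundaries crossed, outermost first: [Ø] — 1 in total.

1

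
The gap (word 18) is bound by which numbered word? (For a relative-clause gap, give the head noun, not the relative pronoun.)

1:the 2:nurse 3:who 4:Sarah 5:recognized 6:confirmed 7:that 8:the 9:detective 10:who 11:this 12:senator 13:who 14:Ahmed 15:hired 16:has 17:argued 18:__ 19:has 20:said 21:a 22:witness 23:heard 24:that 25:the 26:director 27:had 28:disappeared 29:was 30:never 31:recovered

9

The gap at 18 is the subject of "said", inside a relative clause.
The relative pronoun is "who" (word 10); it is bound by the head noun immediately before it.
Its filler is the head noun "detective", at word 9.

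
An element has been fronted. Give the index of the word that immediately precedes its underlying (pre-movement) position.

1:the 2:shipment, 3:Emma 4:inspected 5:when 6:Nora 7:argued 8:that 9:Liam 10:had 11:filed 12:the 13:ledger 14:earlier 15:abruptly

4

The displaced element is "the shipment" (word 2).
It functions as the direct object of "inspected", so the gap sits immediately after word 4 ("inspected").
Base order: Emma inspected the shipment when Nora argued that Liam had filed the ledger earlier abruptly.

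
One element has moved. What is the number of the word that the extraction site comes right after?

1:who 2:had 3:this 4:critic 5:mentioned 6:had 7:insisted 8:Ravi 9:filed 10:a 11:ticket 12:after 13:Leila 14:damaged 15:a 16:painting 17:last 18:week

5

The displaced element is "who" (word 1).
It is linked across 1 clause boundary (Ø).
It functions as the subject of "insisted", so the gap sits immediately after word 5 ("mentioned").
Base order: This critic had mentioned that who had insisted Ravi filed a ticket after Leila damaged a painting last week.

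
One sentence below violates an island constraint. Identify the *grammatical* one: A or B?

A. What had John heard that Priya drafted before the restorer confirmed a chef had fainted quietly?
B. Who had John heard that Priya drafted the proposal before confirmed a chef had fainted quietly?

In B, the wh-phrase is extracted from inside an adjunct island (introduced by "before"), which blocks movement.
In A, the extraction path crosses only that-complement boundaries, which are transparent.
So A is grammatical.

A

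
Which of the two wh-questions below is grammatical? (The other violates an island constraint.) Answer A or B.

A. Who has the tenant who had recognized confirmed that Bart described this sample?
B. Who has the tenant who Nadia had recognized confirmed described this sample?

In A, the wh-phrase is extracted from inside a complex-NP island (relative clause) (introduced by "who"), which blocks movement.
In B, the extraction path crosses only that-complement boundaries, which are transparent.
So B is grammatical.

B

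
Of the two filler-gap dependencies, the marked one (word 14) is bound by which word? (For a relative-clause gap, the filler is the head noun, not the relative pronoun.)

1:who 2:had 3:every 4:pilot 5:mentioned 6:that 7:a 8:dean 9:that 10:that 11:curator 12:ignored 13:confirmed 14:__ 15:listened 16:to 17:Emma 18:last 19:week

1

The marked gap is the subject of "listened".
Its filler is the fronted wh-phrase "who", at word 1.
(The other dependency links word 8 to a gap after word 12.)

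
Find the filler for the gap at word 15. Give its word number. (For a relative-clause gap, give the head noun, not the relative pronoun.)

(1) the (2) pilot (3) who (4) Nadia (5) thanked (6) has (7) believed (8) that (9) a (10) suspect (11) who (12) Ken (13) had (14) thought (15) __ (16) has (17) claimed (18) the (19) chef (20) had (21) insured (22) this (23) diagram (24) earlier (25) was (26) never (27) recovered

The gap at 15 is the subject of "claimed", inside a relative clause.
The relative pronoun is "who" (word 11); it is bound by the head noun immediately before it.
Its filler is the head noun "suspect", at word 10.

10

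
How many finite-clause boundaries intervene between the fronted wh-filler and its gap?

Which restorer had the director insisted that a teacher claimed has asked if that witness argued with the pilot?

2

"which restorer" is extracted from the subject of "asked".
Boundaries crossed, outermost first: [that], [Ø] — 2 in total.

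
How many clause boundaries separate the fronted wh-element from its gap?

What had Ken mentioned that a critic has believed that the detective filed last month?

2

"what" is extracted from the object of "filed".
Boundaries crossed, outermost first: [that], [that] — 2 in total.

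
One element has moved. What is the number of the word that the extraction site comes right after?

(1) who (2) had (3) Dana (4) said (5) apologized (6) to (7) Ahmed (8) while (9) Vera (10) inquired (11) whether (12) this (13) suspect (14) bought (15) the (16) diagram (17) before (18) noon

The displaced element is "who" (word 1).
It is linked across 1 clause boundary (Ø).
It functions as the subject of "apologized", so the gap sits immediately after word 4 ("said").
Base order: Dana had said who apologized to Ahmed while Vera inquired whether this suspect bought the diagram before noon.

4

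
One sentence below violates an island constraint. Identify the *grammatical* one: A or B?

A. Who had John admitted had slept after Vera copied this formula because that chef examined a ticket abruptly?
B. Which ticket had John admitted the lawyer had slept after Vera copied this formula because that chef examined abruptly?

In B, the wh-phrase is extracted from inside an adjunct island (introduced by "after"), which blocks movement.
In A, the extraction path crosses only that-complement boundaries, which are transparent.
So A is grammatical.

A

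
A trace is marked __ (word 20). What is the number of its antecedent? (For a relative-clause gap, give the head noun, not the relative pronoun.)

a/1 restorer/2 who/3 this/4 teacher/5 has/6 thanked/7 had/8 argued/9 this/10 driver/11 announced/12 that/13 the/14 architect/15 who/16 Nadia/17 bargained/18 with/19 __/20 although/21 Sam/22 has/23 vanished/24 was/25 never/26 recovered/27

The gap at 20 is the prepositional object of "bargained", inside a relative clause.
The relative pronoun is "who" (word 16); it is bound by the head noun immediately before it.
Its filler is the head noun "architect", at word 15.

15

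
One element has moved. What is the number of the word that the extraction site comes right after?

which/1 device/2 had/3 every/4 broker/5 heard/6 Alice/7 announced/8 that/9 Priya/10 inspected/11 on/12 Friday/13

11

The displaced element is "which device" (word 2).
It is linked across 2 clause boundaries (Ø → that).
It functions as the direct object of "inspected", so the gap sits immediately after word 11 ("inspected").
Base order: Every broker had heard Alice announced that Priya inspected which device on Friday.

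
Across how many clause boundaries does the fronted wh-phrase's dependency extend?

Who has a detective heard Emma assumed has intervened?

2

"who" is extracted from the subject of "intervened".
Boundaries crossed, outermost first: [Ø], [Ø] — 2 in total.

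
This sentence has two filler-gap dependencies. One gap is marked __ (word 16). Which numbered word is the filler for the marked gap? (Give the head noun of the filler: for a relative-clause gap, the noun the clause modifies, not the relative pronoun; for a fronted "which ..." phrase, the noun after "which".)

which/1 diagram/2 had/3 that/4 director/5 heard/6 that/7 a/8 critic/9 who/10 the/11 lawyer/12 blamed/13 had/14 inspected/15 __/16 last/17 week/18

2

The marked gap is the direct object of "inspected".
Its filler is the fronted wh-phrase "which diagram", at word 2.
(The other dependency links word 9 to a gap after word 13.)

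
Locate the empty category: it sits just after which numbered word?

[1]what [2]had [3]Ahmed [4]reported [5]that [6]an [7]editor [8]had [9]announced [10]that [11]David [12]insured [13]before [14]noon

12

The displaced element is "what" (word 1).
It is linked across 2 clause boundaries (that → that).
It functions as the direct object of "insured", so the gap sits immediately after word 12 ("insured").
Base order: Ahmed had reported that an editor had announced that David insured what before noon.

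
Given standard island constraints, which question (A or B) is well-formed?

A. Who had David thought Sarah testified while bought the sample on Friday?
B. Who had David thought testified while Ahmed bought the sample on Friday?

In A, the wh-phrase is extracted from inside an adjunct island (introduced by "while"), which blocks movement.
In B, the extraction path crosses only that-complement boundaries, which are transparent.
So B is grammatical.

B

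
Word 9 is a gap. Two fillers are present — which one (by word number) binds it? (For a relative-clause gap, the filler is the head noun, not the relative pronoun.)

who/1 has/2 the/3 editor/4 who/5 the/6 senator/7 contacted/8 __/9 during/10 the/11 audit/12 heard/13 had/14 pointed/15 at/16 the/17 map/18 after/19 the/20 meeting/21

The marked gap is inside the relative clause, the direct object of "contacted".
Its filler is the head noun "editor" (via "who"), at word 4.
(The other dependency links word 1 to a gap after word 13.)

4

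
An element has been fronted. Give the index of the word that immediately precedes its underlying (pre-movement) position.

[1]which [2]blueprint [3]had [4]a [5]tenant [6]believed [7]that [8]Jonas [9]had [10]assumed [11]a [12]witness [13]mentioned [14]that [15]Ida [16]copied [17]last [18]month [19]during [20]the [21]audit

The displaced element is "which blueprint" (word 2).
It is linked across 3 clause boundaries (that → Ø → that).
It functions as the direct object of "copied", so the gap sits immediately after word 16 ("copied").
Base order: A tenant had believed that Jonas had assumed a witness mentioned that Ida copied which blueprint last month during the audit.

16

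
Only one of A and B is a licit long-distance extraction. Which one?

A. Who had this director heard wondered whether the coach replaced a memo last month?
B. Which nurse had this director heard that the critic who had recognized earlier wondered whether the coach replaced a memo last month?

A

In B, the wh-phrase is extracted from inside a complex-NP island (relative clause) (introduced by "who"), which blocks movement.
In A, the extraction path crosses only that-complement boundaries, which are transparent.
So A is grammatical.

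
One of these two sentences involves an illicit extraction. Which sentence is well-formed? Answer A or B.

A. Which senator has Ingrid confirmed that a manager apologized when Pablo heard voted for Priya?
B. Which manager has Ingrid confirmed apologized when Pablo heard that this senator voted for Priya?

B

In A, the wh-phrase is extracted from inside an adjunct island (introduced by "when"), which blocks movement.
In B, the extraction path crosses only that-complement boundaries, which are transparent.
So B is grammatical.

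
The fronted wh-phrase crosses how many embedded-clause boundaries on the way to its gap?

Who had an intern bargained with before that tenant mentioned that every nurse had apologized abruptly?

0

"who" originates inside the matrix clause — no clause boundary is crossed.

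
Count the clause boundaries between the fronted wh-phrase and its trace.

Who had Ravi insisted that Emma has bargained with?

1

"who" is extracted from the PP object of "bargained".
Boundaries crossed, outermost first: [that] — 1 in total.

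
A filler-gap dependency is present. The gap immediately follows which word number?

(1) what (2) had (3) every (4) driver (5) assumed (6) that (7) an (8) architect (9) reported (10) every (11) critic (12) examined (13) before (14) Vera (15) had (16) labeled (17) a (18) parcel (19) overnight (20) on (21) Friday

The displaced element is "what" (word 1).
It is linked across 2 clause boundaries (that → Ø).
It functions as the direct object of "examined", so the gap sits immediately after word 12 ("examined").
Base order: Every driver had assumed that an architect reported every critic examined what before Vera had labeled a parcel overnight on Friday.

12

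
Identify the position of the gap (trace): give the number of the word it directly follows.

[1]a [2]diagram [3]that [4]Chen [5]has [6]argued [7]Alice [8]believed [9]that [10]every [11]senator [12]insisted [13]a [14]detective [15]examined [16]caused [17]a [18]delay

The displaced element is "a diagram" (word 2).
It is linked across 3 clause boundaries (Ø → that → Ø).
It functions as the direct object of "examined", so the gap sits immediately after word 15 ("examined").
Base order: Chen has argued Alice believed that every senator insisted a detective examined a diagram.

15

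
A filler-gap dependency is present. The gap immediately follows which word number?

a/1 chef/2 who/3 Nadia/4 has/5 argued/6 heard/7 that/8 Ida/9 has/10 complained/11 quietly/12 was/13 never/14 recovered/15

The displaced element is "a chef" (word 2).
It is linked across 1 clause boundary (Ø).
It functions as the subject of "heard", so the gap sits immediately after word 6 ("argued").
Base order: Nadia has argued that a chef heard that Ida has complained quietly.

6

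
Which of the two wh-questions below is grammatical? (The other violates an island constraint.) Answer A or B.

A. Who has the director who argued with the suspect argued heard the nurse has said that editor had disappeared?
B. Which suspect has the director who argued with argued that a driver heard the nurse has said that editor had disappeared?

A

In B, the wh-phrase is extracted from inside a complex-NP island (relative clause) (introduced by "who"), which blocks movement.
In A, the extraction path crosses only that-complement boundaries, which are transparent.
So A is grammatical.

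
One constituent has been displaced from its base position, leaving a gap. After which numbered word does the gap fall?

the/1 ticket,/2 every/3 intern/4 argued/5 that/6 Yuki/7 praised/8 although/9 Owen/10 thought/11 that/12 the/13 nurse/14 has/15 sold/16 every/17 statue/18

8

The displaced element is "the ticket" (word 2).
It is linked across 1 clause boundary (that).
It functions as the direct object of "praised", so the gap sits immediately after word 8 ("praised").
Base order: Every intern argued that Yuki praised the ticket although Owen thought that the nurse has sold every statue.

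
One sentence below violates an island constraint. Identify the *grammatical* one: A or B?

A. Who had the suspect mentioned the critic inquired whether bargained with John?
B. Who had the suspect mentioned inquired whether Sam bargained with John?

B

In A, the wh-phrase is extracted from inside a wh-island (introduced by "whether"), which blocks movement.
In B, the extraction path crosses only that-complement boundaries, which are transparent.
So B is grammatical.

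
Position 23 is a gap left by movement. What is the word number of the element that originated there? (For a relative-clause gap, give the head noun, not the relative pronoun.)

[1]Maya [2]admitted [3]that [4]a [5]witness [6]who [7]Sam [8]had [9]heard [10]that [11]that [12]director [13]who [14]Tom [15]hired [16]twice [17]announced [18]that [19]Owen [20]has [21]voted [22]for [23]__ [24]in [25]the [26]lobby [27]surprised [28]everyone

The gap at 23 is the prepositional object of "voted", inside a relative clause.
The relative pronoun is "who" (word 6); it is bound by the head noun immediately before it.
Its filler is the head noun "witness", at word 5.

5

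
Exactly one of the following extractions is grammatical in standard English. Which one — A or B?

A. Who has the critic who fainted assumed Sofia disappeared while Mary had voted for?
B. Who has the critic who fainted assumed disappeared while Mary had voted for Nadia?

In A, the wh-phrase is extracted from inside an adjunct island (introduced by "while"), which blocks movement.
In B, the extraction path crosses only that-complement boundaries, which are transparent.
So B is grammatical.

B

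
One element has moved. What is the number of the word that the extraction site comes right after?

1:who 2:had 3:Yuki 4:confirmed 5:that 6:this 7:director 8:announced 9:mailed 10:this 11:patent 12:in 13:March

The displaced element is "who" (word 1).
It is linked across 2 clause boundaries (that → Ø).
It functions as the subject of "mailed", so the gap sits immediately after word 8 ("announced").
Base order: Yuki had confirmed that this director announced that who mailed this patent in March.

8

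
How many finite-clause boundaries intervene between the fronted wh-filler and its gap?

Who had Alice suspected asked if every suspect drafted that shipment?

1

"who" is extracted from the subject of "asked".
Boundaries crossed, outermost first: [Ø] — 1 in total.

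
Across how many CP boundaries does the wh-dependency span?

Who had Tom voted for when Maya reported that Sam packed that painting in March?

0

"who" originates inside the matrix clause — no clause boundary is crossed.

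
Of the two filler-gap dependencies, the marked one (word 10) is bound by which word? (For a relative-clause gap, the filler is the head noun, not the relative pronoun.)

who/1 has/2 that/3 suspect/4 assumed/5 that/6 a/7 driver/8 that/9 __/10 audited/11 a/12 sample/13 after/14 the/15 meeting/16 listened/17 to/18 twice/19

The marked gap is inside the relative clause, the subject of "audited".
Its filler is the head noun "driver" (via "that"), at word 8.
(The other dependency links word 1 to a gap after word 18.)

8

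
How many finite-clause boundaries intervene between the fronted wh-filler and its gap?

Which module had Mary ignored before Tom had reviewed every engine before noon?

"which module" originates inside the matrix clause — no clause boundary is crossed.

0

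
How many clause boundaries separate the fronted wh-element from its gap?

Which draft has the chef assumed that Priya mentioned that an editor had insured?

"which draft" is extracted from the object of "insured".
Boundaries crossed, outermost first: [that], [that] — 2 in total.

2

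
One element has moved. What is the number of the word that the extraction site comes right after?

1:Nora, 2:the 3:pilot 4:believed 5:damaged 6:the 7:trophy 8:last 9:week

The displaced element is "Nora" (word 1).
It is linked across 1 clause boundary (Ø).
It functions as the subject of "damaged", so the gap sits immediately after word 4 ("believed").
Base order: The pilot believed that Nora damaged the trophy last week.

4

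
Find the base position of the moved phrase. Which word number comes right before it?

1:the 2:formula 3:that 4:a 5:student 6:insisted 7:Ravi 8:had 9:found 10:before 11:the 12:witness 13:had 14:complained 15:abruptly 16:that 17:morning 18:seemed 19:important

9

The displaced element is "the formula" (word 2).
It is linked across 1 clause boundary (Ø).
It functions as the direct object of "found", so the gap sits immediately after word 9 ("found").
Base order: A student insisted Ravi had found the formula before the witness had complained abruptly that morning.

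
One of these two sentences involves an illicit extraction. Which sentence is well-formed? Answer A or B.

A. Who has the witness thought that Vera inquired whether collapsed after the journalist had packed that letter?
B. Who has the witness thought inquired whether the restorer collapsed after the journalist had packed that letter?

In A, the wh-phrase is extracted from inside a wh-island (introduced by "whether"), which blocks movement.
In B, the extraction path crosses only that-complement boundaries, which are transparent.
So B is grammatical.

B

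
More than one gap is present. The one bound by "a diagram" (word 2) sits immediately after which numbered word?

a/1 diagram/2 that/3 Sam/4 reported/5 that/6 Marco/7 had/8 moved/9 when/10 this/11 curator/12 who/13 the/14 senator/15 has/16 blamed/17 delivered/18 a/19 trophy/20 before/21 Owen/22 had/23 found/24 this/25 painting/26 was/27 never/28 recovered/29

The displaced element is "a diagram" (word 2).
It is linked across 1 clause boundary (that).
It functions as the direct object of "moved", so the gap sits immediately after word 9 ("moved").
Base order: Sam reported that Marco had moved a diagram when this curator who the senator has blamed delivered a trophy before Owen had found this painting.

9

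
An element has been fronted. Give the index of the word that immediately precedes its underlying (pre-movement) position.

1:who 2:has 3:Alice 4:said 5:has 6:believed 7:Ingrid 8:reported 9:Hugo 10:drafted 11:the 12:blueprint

The displaced element is "who" (word 1).
It is linked across 1 clause boundary (Ø).
It functions as the subject of "believed", so the gap sits immediately after word 4 ("said").
Base order: Alice has said that who has believed Ingrid reported Hugo drafted the blueprint.

4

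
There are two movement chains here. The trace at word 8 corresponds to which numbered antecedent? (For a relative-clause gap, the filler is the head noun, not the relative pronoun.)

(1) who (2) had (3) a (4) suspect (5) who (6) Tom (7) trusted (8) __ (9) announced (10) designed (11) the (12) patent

4

The marked gap is inside the relative clause, the direct object of "trusted".
Its filler is the head noun "suspect" (via "who"), at word 4.
(The other dependency links word 1 to a gap after word 9.)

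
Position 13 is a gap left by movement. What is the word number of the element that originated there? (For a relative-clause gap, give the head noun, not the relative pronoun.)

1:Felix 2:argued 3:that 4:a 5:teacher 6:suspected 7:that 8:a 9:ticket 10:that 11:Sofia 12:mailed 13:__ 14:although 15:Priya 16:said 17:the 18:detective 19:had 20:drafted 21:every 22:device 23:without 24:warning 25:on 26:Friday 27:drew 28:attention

The gap at 13 is the object of "mailed", inside a relative clause.
The relative pronoun is "that" (word 10); it is bound by the head noun immediately before it.
Its filler is the head noun "ticket", at word 9.

9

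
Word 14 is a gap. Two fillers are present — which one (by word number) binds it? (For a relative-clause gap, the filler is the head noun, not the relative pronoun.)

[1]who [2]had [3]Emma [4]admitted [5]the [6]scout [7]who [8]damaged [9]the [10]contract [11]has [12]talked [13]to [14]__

1

The marked gap is the object of the preposition "to" of "talked".
Its filler is the fronted wh-phrase "who", at word 1.
(The other dependency links word 6 to a gap after word 7.)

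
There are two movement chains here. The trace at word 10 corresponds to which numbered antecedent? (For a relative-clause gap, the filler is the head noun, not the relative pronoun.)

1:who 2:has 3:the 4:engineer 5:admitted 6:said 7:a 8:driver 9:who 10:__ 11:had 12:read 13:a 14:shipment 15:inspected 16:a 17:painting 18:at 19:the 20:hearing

The marked gap is inside the relative clause, the subject of "read".
Its filler is the head noun "driver" (via "who"), at word 8.
(The other dependency links word 1 to a gap after word 5.)

8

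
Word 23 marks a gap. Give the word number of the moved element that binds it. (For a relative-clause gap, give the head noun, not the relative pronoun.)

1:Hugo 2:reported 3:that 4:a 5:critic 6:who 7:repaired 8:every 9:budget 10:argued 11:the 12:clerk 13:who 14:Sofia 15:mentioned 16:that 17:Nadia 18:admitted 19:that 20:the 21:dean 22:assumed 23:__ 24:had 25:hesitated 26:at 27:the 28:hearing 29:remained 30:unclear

12

The gap at 23 is the subject of "hesitated", inside a relative clause.
The relative pronoun is "who" (word 13); it is bound by the head noun immediately before it.
Its filler is the head noun "clerk", at word 12.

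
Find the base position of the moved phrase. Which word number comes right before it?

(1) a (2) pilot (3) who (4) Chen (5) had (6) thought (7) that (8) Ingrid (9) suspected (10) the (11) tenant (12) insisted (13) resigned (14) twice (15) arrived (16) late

The displaced element is "a pilot" (word 2).
It is linked across 3 clause boundaries (that → Ø → Ø).
It functions as the subject of "resigned", so the gap sits immediately after word 12 ("insisted").
Base order: Chen had thought that Ingrid suspected the tenant insisted that a pilot resigned twice.

12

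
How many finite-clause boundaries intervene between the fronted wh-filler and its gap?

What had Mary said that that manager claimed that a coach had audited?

2

"what" is extracted from the object of "audited".
Boundaries crossed, outermost first: [that], [that] — 2 in total.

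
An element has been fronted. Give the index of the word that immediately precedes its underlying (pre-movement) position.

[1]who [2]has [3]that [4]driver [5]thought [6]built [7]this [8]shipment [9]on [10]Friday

5

The displaced element is "who" (word 1).
It is linked across 1 clause boundary (Ø).
It functions as the subject of "built", so the gap sits immediately after word 5 ("thought").
Base order: That driver has thought that who built this shipment on Friday.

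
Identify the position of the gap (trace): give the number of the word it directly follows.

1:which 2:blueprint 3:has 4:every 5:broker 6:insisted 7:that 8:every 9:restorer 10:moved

The displaced element is "which blueprint" (word 2).
It is linked across 1 clause boundary (that).
It functions as the direct object of "moved", so the gap sits immediately after word 10 ("moved").
Base order: Every broker has insisted that every restorer moved which blueprint.

10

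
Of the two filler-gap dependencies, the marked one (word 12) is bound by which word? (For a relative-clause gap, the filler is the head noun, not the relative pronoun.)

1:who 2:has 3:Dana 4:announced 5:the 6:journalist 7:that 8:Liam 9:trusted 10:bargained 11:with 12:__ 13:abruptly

1

The marked gap is the object of the preposition "with" of "bargained".
Its filler is the fronted wh-phrase "who", at word 1.
(The other dependency links word 6 to a gap after word 9.)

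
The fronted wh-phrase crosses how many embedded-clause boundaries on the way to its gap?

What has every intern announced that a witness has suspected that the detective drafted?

2

"what" is extracted from the object of "drafted".
Boundaries crossed, outermost first: [that], [that] — 2 in total.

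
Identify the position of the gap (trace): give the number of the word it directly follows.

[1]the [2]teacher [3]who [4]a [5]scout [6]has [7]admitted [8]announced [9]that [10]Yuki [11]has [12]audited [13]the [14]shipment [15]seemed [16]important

The displaced element is "the teacher" (word 2).
It is linked across 1 clause boundary (Ø).
It functions as the subject of "announced", so the gap sits immediately after word 7 ("admitted").
Base order: A scout has admitted that the teacher announced that Yuki has audited the shipment.

7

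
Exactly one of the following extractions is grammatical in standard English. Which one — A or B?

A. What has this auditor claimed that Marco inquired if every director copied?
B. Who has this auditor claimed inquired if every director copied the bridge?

B

In A, the wh-phrase is extracted from inside a wh-island (introduced by "if"), which blocks movement.
In B, the extraction path crosses only that-complement boundaries, which are transparent.
So B is grammatical.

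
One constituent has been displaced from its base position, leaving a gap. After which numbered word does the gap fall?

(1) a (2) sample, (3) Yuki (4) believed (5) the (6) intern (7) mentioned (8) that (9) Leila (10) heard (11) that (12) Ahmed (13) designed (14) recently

13

The displaced element is "a sample" (word 2).
It is linked across 3 clause boundaries (Ø → that → that).
It functions as the direct object of "designed", so the gap sits immediately after word 13 ("designed").
Base order: Yuki believed the intern mentioned that Leila heard that Ahmed designed a sample recently.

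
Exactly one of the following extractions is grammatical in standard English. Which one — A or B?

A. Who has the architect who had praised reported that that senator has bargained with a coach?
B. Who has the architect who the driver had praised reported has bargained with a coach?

B

In A, the wh-phrase is extracted from inside a complex-NP island (relative clause) (introduced by "who"), which blocks movement.
In B, the extraction path crosses only that-complement boundaries, which are transparent.
So B is grammatical.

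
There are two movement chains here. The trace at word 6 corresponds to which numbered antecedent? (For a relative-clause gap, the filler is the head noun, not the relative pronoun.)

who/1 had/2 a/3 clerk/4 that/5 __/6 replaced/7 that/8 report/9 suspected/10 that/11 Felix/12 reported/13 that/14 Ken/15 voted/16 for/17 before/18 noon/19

4

The marked gap is inside the relative clause, the subject of "replaced".
Its filler is the head noun "clerk" (via "that"), at word 4.
(The other dependency links word 1 to a gap after word 17.)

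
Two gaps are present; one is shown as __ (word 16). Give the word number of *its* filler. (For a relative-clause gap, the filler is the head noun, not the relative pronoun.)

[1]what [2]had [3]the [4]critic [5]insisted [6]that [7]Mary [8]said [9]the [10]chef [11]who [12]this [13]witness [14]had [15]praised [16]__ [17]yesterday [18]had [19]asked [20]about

The marked gap is inside the relative clause, the direct object of "praised".
Its filler is the head noun "chef" (via "who"), at word 10.
(The other dependency links word 1 to a gap after word 20.)

10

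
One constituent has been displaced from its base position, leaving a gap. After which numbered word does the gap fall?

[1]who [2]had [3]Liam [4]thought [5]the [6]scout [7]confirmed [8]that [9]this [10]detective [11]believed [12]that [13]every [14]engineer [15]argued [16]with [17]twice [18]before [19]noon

The displaced element is "who" (word 1).
It is linked across 3 clause boundaries (Ø → that → that).
It functions as the object of the preposition "with" of "argued", so the gap sits immediately after word 16 ("with").
Base order: Liam had thought the scout confirmed that this detective believed that every engineer argued with who twice before noon.

16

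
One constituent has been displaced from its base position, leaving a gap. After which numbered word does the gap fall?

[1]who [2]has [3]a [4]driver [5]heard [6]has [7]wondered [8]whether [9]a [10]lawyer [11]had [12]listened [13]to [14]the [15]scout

5

The displaced element is "who" (word 1).
It is linked across 1 clause boundary (Ø).
It functions as the subject of "wondered", so the gap sits immediately after word 5 ("heard").
Base order: A driver has heard who has wondered whether a lawyer had listened to the scout.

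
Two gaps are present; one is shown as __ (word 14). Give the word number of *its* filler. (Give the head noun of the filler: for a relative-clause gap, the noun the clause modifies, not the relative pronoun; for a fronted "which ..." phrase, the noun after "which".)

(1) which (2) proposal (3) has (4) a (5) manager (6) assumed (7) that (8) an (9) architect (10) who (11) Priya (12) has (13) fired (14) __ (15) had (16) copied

9

The marked gap is inside the relative clause, the direct object of "fired".
Its filler is the head noun "architect" (via "who"), at word 9.
(The other dependency links word 2 to a gap after word 16.)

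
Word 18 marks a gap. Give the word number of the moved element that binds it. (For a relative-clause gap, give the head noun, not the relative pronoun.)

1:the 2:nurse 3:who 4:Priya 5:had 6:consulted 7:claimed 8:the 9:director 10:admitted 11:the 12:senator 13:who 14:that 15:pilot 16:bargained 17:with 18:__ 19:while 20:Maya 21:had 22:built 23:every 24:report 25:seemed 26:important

The gap at 18 is the prepositional object of "bargained", inside a relative clause.
The relative pronoun is "who" (word 13); it is bound by the head noun immediately before it.
Its filler is the head noun "senator", at word 12.

12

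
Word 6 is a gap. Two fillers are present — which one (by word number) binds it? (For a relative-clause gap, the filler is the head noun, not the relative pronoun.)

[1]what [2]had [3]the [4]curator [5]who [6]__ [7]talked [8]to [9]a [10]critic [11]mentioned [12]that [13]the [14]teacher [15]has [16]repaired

The marked gap is inside the relative clause, the subject of "talked".
Its filler is the head noun "curator" (via "who"), at word 4.
(The other dependency links word 1 to a gap after word 16.)

4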